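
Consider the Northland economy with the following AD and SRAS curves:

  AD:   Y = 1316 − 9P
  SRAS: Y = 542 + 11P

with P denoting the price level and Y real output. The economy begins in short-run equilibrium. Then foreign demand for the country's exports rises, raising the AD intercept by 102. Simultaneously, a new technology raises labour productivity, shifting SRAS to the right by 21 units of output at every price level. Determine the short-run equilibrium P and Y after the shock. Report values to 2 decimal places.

After both shocks: AD is Y = 1418 − 9P and SRAS is Y = 563 + 11P.
Setting them equal: 855 = 20P, so P = 42.75.
Substituting into AD, Y = 1033.25.

P = 42.75, Y = 1033.25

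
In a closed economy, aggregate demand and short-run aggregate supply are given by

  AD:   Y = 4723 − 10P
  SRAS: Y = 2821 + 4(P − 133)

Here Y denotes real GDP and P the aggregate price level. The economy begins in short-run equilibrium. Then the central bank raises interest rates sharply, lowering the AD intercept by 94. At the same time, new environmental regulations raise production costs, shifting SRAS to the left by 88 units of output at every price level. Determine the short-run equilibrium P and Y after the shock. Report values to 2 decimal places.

P = 173.43, Y = 2894.71

After both shocks: AD is Y = 4629 − 10P and SRAS is Y = 2201 + 4P.
Setting them equal: 2428 = 14P, so P = 173.43.
Substituting into AD, Y = 2894.71.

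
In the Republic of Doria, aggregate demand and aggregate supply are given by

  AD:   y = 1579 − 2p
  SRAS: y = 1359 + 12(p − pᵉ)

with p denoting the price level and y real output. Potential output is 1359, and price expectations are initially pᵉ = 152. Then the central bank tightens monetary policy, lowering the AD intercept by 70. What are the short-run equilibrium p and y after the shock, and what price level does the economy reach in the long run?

AD shifts left: new AD is y = 1509 − 2p. With pᵉ = 152, SRAS is y = 12p − 465.
Short run: 1509 − 2p = 12p − 465 gives 1974 = 14p, so p = 141 and y = 1509 − 2·141 = 1227.
y = 1227 is below potential 1359; expectations adjust and SRAS shifts right until y = 1359.
Long run: on the new AD curve, 1359 = 1509 − 2p gives p = 75.

Short run: p = 141, y = 1227. Long run: p = 75.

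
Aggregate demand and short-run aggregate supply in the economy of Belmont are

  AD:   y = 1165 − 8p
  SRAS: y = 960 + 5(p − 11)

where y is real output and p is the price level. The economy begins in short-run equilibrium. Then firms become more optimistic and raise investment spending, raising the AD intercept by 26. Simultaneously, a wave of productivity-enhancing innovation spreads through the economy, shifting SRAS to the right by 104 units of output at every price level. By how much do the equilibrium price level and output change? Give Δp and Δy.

Δp = -6, Δy = +74

After both shocks: AD is y = 1191 − 8p and SRAS is y = 1009 + 5p.
Setting them equal: 182 = 13p, so p = 14.
y = 1191 − 8·14 = 1079.
Initially p = 20, y = 1005, so Δp = -6 and Δy = +74.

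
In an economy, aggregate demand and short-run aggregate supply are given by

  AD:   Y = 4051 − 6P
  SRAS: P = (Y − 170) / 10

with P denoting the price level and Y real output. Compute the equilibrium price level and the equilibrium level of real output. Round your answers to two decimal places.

P = 242.56, Y = 2595.63

Rearrange SRAS to Y = 170 + 10P.
Set AD = SRAS: 4051 − 6P = 170 + 10P, so 3881 = 16P and P = 242.56.
Substituting into AD, Y = 4051 − 6P = 2595.63.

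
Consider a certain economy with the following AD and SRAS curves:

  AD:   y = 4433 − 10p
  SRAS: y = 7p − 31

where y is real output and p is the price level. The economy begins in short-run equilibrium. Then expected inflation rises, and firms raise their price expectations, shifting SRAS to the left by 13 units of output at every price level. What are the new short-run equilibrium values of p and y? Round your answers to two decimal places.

This is a negative supply shock: SRAS shifts left.
New SRAS: y = 7p − 44.
Set AD = SRAS: 4433 − 10p = 7p − 44, so 4477 = 17p and p = 263.35.
Substituting into AD, y = 1799.47.

p = 263.35, y = 1799.47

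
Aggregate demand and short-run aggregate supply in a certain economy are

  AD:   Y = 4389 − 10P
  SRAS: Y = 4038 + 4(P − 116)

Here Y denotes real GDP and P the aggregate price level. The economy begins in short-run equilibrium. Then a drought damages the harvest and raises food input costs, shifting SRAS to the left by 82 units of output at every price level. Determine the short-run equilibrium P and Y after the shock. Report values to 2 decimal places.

P = 64.07, Y = 3748.29

This is a negative supply shock: SRAS shifts left.
New SRAS: Y = 3492 + 4P.
Set AD = SRAS: 4389 − 10P = 3492 + 4P, so 897 = 14P and P = 64.07.
Substituting into AD, Y = 3748.29.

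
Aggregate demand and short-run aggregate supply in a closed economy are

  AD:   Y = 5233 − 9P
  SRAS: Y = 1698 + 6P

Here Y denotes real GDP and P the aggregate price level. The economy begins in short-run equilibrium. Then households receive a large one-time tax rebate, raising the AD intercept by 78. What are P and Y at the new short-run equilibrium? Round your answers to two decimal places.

This is a positive demand shock: AD shifts right.
New AD: Y = 5311 − 9P.
Set AD = SRAS: 5311 − 9P = 1698 + 6P, so 3613 = 15P and P = 240.87.
Substituting into AD, Y = 3143.20.

P = 240.87, Y = 3143.20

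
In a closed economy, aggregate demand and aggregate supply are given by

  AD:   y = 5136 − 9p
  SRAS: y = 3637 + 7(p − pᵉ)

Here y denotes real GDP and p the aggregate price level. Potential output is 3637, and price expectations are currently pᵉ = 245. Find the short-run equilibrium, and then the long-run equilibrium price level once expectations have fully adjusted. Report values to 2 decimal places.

Short run: p = 200.88, y = 3328.13. Long run: p = 166.56.

Short run: with pᵉ = 245, SRAS is y = 1922 + 7p. Setting AD = SRAS gives 3214 = 16p, so p = 200.88 and y = 5136 − 9p = 3328.13.
Output 3328.13 is below potential 3637, so over time expected prices fall and SRAS shifts right until y returns to 3637.
Long run: y = 3637 on the AD curve gives 3637 = 5136 − 9p, so p = 166.56.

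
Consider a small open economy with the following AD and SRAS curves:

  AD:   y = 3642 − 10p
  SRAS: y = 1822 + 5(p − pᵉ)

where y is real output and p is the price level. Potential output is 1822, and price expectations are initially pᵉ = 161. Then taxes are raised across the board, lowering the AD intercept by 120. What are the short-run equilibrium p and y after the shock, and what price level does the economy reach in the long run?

AD shifts left: new AD is y = 3522 − 10p. With pᵉ = 161, SRAS is y = 1017 + 5p.
Short run: 3522 − 10p = 1017 + 5p gives 2505 = 15p, so p = 167 and y = 3522 − 10·167 = 1852.
y = 1852 is above potential 1822; expectations adjust and SRAS shifts left until y = 1822.
Long run: on the new AD curve, 1822 = 3522 − 10p gives p = 170.

Short run: p = 167, y = 1852. Long run: p = 170.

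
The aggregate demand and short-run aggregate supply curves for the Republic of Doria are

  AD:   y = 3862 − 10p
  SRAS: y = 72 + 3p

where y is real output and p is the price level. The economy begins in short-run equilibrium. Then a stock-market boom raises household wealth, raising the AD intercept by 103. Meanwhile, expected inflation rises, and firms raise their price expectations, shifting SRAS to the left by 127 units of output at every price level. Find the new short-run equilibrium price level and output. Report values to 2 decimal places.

p = 309.23, y = 872.69

After both shocks: AD is y = 3965 − 10p and SRAS is y = 3p − 55.
Setting them equal: 4020 = 13p, so p = 309.23.
Substituting into AD, y = 872.69.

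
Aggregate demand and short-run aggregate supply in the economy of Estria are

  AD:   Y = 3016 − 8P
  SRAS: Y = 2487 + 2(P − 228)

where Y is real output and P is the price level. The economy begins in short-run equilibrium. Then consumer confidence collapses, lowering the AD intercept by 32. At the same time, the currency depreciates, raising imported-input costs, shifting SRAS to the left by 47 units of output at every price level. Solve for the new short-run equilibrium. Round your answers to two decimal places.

P = 100.00, Y = 2184.00

After both shocks: AD is Y = 2984 − 8P and SRAS is Y = 1984 + 2P.
Setting them equal: 1000 = 10P, so P = 100.00.
Substituting into AD, Y = 2184.00.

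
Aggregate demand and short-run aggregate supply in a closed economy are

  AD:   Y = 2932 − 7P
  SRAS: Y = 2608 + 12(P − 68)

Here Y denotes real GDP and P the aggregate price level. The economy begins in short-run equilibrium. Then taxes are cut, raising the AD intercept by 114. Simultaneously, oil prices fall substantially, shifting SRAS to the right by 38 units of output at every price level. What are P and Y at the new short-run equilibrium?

P = 64, Y = 2598

After both shocks: AD is Y = 3046 − 7P and SRAS is Y = 1830 + 12P.
Setting them equal: 1216 = 19P, so P = 64.
Y = 3046 − 7·64 = 2598.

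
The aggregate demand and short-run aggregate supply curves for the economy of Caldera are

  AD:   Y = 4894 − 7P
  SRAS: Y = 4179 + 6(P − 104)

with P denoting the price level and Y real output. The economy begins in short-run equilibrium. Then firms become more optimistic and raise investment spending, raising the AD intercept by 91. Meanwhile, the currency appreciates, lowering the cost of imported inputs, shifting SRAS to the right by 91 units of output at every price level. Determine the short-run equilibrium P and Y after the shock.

P = 103, Y = 4264

After both shocks: AD is Y = 4985 − 7P and SRAS is Y = 3646 + 6P.
Setting them equal: 1339 = 13P, so P = 103.
Y = 4985 − 7·103 = 4264.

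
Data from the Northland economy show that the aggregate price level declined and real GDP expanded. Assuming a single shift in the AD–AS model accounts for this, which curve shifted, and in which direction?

P fell and Y rose. An AD shift moves P and Y in the same direction; an SRAS shift moves them in opposite directions.
Here P and Y moved in opposite directions, so the SRAS curve shifted.
Since Y rose, SRAS shifted right.

SRAS shifted right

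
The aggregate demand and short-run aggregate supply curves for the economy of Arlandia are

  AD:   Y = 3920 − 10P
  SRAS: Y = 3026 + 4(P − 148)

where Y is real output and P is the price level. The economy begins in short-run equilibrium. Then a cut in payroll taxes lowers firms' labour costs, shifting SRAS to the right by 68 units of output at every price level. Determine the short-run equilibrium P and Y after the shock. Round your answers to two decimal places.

P = 101.29, Y = 2907.14

This is a positive supply shock: SRAS shifts right.
New SRAS: Y = 2502 + 4P.
Set AD = SRAS: 3920 − 10P = 2502 + 4P, so 1418 = 14P and P = 101.29.
Substituting into AD, Y = 2907.14.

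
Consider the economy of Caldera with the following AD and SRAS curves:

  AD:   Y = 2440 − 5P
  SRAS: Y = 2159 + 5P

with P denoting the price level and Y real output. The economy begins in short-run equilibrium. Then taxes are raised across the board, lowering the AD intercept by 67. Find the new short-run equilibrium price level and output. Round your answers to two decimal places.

P = 21.40, Y = 2266.00

This is a negative demand shock: AD shifts left.
New AD: Y = 2373 − 5P.
Set AD = SRAS: 2373 − 5P = 2159 + 5P, so 214 = 10P and P = 21.40.
Substituting into AD, Y = 2266.00.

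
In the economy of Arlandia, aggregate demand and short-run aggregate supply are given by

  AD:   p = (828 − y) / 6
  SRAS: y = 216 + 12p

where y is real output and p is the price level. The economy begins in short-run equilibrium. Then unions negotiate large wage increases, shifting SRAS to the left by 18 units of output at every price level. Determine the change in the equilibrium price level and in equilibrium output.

Δp = +1, Δy = -6

This is a negative supply shock: SRAS shifts left.
New SRAS: y = 198 + 12p.
Set AD = SRAS: 828 − 6p = 198 + 12p, so 630 = 18p and p = 35.
y = 828 − 6·35 = 618.
Initially p = 34, y = 624, so Δp = +1 and Δy = -6.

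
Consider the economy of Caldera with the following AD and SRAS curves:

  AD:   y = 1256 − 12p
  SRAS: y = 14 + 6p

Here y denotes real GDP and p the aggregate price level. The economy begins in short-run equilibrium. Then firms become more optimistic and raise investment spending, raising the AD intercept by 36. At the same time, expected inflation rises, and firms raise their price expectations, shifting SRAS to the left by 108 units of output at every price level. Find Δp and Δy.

Δp = +8, Δy = -60

After both shocks: AD is y = 1292 − 12p and SRAS is y = 6p − 94.
Setting them equal: 1386 = 18p, so p = 77.
y = 1292 − 12·77 = 368.
Initially p = 69, y = 428, so Δp = +8 and Δy = -60.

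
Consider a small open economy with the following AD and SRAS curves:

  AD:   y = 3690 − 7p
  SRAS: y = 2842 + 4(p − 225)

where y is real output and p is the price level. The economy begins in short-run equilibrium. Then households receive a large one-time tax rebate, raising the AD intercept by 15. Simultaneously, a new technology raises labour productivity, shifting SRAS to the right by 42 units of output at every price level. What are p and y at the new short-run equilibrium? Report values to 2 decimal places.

After both shocks: AD is y = 3705 − 7p and SRAS is y = 1984 + 4p.
Setting them equal: 1721 = 11p, so p = 156.45.
Substituting into AD, y = 2609.82.

p = 156.45, y = 2609.82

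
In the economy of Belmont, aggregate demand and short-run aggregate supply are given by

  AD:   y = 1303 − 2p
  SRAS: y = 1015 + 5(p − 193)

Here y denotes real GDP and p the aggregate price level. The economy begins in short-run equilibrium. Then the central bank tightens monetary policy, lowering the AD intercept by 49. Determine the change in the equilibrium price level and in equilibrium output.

This is a negative demand shock: AD shifts left.
New AD: y = 1254 − 2p.
SRAS can be written y = 50 + 5p.
Set AD = SRAS: 1254 − 2p = 50 + 5p, so 1204 = 7p and p = 172.
y = 1254 − 2·172 = 910.
Initially p = 179, y = 945, so Δp = -7 and Δy = -35.

Δp = -7, Δy = -35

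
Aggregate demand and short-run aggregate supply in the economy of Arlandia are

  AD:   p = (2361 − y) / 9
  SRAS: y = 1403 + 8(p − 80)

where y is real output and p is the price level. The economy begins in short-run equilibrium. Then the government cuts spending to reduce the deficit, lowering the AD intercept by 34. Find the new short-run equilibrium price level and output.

p = 92, y = 1499

This is a negative demand shock: AD shifts left.
New AD: y = 2327 − 9p.
SRAS can be written y = 763 + 8p.
Set AD = SRAS: 2327 − 9p = 763 + 8p, so 1564 = 17p and p = 92.
y = 2327 − 9·92 = 1499.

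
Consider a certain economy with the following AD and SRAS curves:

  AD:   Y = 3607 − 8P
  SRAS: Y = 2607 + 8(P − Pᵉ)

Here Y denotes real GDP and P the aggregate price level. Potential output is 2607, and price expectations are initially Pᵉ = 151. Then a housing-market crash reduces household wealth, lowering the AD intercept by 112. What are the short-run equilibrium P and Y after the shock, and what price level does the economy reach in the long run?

AD shifts left: new AD is Y = 3495 − 8P. With Pᵉ = 151, SRAS is Y = 1399 + 8P.
Short run: 3495 − 8P = 1399 + 8P gives 2096 = 16P, so P = 131 and Y = 3495 − 8·131 = 2447.
Y = 2447 is below potential 2607; expectations adjust and SRAS shifts right until Y = 2607.
Long run: on the new AD curve, 2607 = 3495 − 8P gives P = 111.

Short run: P = 131, Y = 2447. Long run: P = 111.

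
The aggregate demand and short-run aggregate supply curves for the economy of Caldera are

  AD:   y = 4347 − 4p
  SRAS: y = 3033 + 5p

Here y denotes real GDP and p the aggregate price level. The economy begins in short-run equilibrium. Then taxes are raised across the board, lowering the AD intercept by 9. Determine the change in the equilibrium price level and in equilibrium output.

This is a negative demand shock: AD shifts left.
New AD: y = 4338 − 4p.
Set AD = SRAS: 4338 − 4p = 3033 + 5p, so 1305 = 9p and p = 145.
y = 4338 − 4·145 = 3758.
Initially p = 146, y = 3763, so Δp = -1 and Δy = -5.

Δp = -1, Δy = -5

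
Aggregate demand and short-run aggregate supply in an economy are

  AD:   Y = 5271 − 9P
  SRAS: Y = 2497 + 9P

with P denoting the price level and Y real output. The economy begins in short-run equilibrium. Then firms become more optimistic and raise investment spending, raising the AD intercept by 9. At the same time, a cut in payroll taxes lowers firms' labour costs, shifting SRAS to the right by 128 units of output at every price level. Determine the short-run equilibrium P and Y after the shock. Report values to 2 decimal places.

After both shocks: AD is Y = 5280 − 9P and SRAS is Y = 2625 + 9P.
Setting them equal: 2655 = 18P, so P = 147.50.
Substituting into AD, Y = 3952.50.

P = 147.50, Y = 3952.50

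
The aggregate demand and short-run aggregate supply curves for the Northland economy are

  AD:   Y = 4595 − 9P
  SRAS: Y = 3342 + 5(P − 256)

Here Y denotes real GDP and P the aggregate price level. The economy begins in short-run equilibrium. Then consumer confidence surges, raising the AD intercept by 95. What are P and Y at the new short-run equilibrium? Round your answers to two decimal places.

This is a positive demand shock: AD shifts right.
New AD: Y = 4690 − 9P.
SRAS can be written Y = 2062 + 5P.
Set AD = SRAS: 4690 − 9P = 2062 + 5P, so 2628 = 14P and P = 187.71.
Substituting into AD, Y = 3000.57.

P = 187.71, Y = 3000.57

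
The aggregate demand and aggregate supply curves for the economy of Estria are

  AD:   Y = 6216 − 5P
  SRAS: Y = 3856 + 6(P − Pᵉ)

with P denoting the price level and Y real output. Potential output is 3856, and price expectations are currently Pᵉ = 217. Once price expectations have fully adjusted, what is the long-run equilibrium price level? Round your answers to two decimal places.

Short run: with Pᵉ = 217, SRAS is Y = 2554 + 6P. Setting AD = SRAS gives 3662 = 11P, so P = 332.91 and Y = 6216 − 5P = 4551.45.
Output 4551.45 is above potential 3856, so over time expected prices rise and SRAS shifts left until Y returns to 3856.
Long run: Y = 3856 on the AD curve gives 3856 = 6216 − 5P, so P = 472.00.

Long-run P = 472.00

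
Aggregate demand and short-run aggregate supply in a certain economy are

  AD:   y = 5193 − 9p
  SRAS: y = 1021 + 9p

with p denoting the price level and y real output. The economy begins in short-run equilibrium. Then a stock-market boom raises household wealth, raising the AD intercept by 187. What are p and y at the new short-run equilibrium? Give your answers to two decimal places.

p = 242.17, y = 3200.50

This is a positive demand shock: AD shifts right.
New AD: y = 5380 − 9p.
Set AD = SRAS: 5380 − 9p = 1021 + 9p, so 4359 = 18p and p = 242.17.
Substituting into AD, y = 3200.50.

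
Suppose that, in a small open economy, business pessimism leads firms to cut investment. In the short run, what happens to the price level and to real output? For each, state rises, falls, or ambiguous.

Price level: falls; output: falls

This is a negative demand shock: AD shifts left.
Moving along the upward-sloping SRAS curve, P falls and Y falls.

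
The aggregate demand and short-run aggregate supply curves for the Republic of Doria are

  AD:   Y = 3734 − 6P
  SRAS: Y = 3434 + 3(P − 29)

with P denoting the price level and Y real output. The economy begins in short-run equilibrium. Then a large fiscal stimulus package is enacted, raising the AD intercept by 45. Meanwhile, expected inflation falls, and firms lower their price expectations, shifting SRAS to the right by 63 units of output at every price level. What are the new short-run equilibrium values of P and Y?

After both shocks: AD is Y = 3779 − 6P and SRAS is Y = 3410 + 3P.
Setting them equal: 369 = 9P, so P = 41.
Y = 3779 − 6·41 = 3533.

P = 41, Y = 3533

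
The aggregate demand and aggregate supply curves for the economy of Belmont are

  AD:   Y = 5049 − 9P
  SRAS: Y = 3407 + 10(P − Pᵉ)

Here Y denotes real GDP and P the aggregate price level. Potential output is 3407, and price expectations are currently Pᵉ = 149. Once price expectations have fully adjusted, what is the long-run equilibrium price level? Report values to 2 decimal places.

Short run: with Pᵉ = 149, SRAS is Y = 1917 + 10P. Setting AD = SRAS gives 3132 = 19P, so P = 164.84 and Y = 5049 − 9P = 3565.42.
Output 3565.42 is above potential 3407, so over time expected prices rise and SRAS shifts left until Y returns to 3407.
Long run: Y = 3407 on the AD curve gives 3407 = 5049 − 9P, so P = 182.44.

Long-run P = 182.44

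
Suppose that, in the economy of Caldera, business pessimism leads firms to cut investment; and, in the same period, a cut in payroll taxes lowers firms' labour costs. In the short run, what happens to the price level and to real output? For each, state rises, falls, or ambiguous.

Price level: falls; output: ambiguous

The first event is a negative demand shock: AD shifts left, which by itself pushes P down and Y down.
The second is a favourable supply shock: SRAS shifts right, which by itself pushes P down and Y up.
Both shocks push P down, so P falls. The two shocks push Y in opposite directions, so the effect on Y is ambiguous.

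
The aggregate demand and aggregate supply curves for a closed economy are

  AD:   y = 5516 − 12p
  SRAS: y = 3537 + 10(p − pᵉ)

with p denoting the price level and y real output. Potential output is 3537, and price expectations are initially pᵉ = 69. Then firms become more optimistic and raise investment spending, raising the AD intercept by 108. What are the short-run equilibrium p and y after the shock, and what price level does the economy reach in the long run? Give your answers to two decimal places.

Short run: p = 126.23, y = 4109.27. Long run: p = 173.92.

AD shifts right: new AD is y = 5624 − 12p. With pᵉ = 69, SRAS is y = 2847 + 10p.
Short run: 5624 − 12p = 2847 + 10p gives 2777 = 22p, so p = 126.23 and y = 5624 − 12p = 4109.27.
y = 4109.27 is above potential 3537; expectations adjust and SRAS shifts left until y = 3537.
Long run: on the new AD curve, 3537 = 5624 − 12p gives p = 173.92.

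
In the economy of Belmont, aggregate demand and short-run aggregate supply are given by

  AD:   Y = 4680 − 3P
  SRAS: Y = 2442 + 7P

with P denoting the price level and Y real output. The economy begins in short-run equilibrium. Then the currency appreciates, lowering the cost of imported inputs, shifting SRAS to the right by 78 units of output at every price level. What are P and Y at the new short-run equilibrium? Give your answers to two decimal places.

This is a positive supply shock: SRAS shifts right.
New SRAS: Y = 2520 + 7P.
Set AD = SRAS: 4680 − 3P = 2520 + 7P, so 2160 = 10P and P = 216.00.
Substituting into AD, Y = 4032.00.

P = 216.00, Y = 4032.00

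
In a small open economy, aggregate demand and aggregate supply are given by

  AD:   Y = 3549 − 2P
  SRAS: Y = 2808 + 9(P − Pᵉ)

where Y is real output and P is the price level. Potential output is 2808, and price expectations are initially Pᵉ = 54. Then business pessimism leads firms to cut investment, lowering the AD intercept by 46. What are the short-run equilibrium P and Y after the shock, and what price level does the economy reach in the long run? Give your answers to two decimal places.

AD shifts left: new AD is Y = 3503 − 2P. With Pᵉ = 54, SRAS is Y = 2322 + 9P.
Short run: 3503 − 2P = 2322 + 9P gives 1181 = 11P, so P = 107.36 and Y = 3503 − 2P = 3288.27.
Y = 3288.27 is above potential 2808; expectations adjust and SRAS shifts left until Y = 2808.
Long run: on the new AD curve, 2808 = 3503 − 2P gives P = 347.50.

Short run: P = 107.36, Y = 3288.27. Long run: P = 347.50.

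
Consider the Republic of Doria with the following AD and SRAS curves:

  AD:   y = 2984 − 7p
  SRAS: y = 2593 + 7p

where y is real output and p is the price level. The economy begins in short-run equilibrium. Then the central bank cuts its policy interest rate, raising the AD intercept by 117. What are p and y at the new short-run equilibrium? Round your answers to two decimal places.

p = 36.29, y = 2847.00

This is a positive demand shock: AD shifts right.
New AD: y = 3101 − 7p.
Set AD = SRAS: 3101 − 7p = 2593 + 7p, so 508 = 14p and p = 36.29.
Substituting into AD, y = 2847.00.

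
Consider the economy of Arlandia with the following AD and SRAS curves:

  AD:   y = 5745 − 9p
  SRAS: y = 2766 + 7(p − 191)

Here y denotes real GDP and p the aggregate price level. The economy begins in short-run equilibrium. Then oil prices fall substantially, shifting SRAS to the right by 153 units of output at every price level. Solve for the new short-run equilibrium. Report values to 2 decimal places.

p = 260.19, y = 3403.31

This is a positive supply shock: SRAS shifts right.
New SRAS: y = 1582 + 7p.
Set AD = SRAS: 5745 − 9p = 1582 + 7p, so 4163 = 16p and p = 260.19.
Substituting into AD, y = 3403.31.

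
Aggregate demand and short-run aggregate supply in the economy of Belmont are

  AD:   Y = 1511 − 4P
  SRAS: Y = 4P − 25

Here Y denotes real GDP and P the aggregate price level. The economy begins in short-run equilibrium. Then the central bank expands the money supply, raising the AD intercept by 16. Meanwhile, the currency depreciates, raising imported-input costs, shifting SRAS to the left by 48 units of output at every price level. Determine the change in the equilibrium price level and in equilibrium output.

ΔP = +8, ΔY = -16

After both shocks: AD is Y = 1527 − 4P and SRAS is Y = 4P − 73.
Setting them equal: 1600 = 8P, so P = 200.
Y = 1527 − 4·200 = 727.
Initially P = 192, Y = 743, so ΔP = +8 and ΔY = -16.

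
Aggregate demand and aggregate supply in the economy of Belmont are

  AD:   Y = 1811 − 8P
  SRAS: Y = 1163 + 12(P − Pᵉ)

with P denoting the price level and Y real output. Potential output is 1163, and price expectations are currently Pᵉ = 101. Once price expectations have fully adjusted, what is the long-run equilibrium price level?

Long-run P = 81

Short run: with Pᵉ = 101, SRAS is Y = 12P − 49. Setting AD = SRAS gives 1860 = 20P, so P = 93 and Y = 1811 − 8·93 = 1067.
Output 1067 is below potential 1163, so over time expected prices fall and SRAS shifts right until Y returns to 1163.
Long run: Y = 1163 on the AD curve gives 1163 = 1811 − 8P, so P = 81.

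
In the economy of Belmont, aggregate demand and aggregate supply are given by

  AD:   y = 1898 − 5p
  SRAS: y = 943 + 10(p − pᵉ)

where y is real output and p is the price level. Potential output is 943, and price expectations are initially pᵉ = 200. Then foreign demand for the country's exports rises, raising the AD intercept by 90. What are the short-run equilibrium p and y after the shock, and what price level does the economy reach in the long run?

Short run: p = 203, y = 973. Long run: p = 209.

AD shifts right: new AD is y = 1988 − 5p. With pᵉ = 200, SRAS is y = 10p − 1057.
Short run: 1988 − 5p = 10p − 1057 gives 3045 = 15p, so p = 203 and y = 1988 − 5·203 = 973.
y = 973 is above potential 943; expectations adjust and SRAS shifts left until y = 943.
Long run: on the new AD curve, 943 = 1988 − 5p gives p = 209.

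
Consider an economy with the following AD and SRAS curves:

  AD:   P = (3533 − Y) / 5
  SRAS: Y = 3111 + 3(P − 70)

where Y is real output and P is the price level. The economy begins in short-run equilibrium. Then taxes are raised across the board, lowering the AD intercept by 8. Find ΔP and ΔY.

This is a negative demand shock: AD shifts left.
New AD: Y = 3525 − 5P.
SRAS can be written Y = 2901 + 3P.
Set AD = SRAS: 3525 − 5P = 2901 + 3P, so 624 = 8P and P = 78.
Y = 3525 − 5·78 = 3135.
Initially P = 79, Y = 3138, so ΔP = -1 and ΔY = -3.

ΔP = -1, ΔY = -3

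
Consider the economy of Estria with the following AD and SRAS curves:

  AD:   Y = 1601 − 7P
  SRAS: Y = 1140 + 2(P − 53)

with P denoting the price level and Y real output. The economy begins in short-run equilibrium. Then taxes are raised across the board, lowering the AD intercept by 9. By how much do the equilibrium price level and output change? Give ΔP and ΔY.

This is a negative demand shock: AD shifts left.
New AD: Y = 1592 − 7P.
SRAS can be written Y = 1034 + 2P.
Set AD = SRAS: 1592 − 7P = 1034 + 2P, so 558 = 9P and P = 62.
Y = 1592 − 7·62 = 1158.
Initially P = 63, Y = 1160, so ΔP = -1 and ΔY = -2.

ΔP = -1, ΔY = -2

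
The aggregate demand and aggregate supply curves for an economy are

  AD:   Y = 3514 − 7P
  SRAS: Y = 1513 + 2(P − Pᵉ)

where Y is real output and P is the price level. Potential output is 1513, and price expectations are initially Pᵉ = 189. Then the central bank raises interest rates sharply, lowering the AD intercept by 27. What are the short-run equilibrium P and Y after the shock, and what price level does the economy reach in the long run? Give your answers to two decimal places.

AD shifts left: new AD is Y = 3487 − 7P. With Pᵉ = 189, SRAS is Y = 1135 + 2P.
Short run: 3487 − 7P = 1135 + 2P gives 2352 = 9P, so P = 261.33 and Y = 3487 − 7P = 1657.67.
Y = 1657.67 is above potential 1513; expectations adjust and SRAS shifts left until Y = 1513.
Long run: on the new AD curve, 1513 = 3487 − 7P gives P = 282.00.

Short run: P = 261.33, Y = 1657.67. Long run: P = 282.00.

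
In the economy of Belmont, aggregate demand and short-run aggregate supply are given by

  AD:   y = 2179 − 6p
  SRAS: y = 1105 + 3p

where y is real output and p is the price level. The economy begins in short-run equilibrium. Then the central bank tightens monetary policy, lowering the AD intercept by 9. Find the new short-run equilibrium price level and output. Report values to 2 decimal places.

This is a negative demand shock: AD shifts left.
New AD: y = 2170 − 6p.
Set AD = SRAS: 2170 − 6p = 1105 + 3p, so 1065 = 9p and p = 118.33.
Substituting into AD, y = 1460.00.

p = 118.33, y = 1460.00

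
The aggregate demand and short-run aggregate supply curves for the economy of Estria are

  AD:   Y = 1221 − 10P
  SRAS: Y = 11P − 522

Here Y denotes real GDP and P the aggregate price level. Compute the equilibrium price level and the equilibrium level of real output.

Set AD = SRAS: 1221 − 10P = 11P − 522, so 1743 = 21P and P = 83.
Then Y = 1221 − 10·83 = 391.

P = 83, Y = 391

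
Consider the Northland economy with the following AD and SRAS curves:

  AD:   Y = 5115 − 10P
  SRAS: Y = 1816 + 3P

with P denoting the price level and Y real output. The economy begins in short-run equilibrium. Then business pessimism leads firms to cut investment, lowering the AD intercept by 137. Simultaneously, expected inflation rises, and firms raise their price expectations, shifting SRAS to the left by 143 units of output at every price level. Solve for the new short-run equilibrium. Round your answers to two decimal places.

After both shocks: AD is Y = 4978 − 10P and SRAS is Y = 1673 + 3P.
Setting them equal: 3305 = 13P, so P = 254.23.
Substituting into AD, Y = 2435.69.

P = 254.23, Y = 2435.69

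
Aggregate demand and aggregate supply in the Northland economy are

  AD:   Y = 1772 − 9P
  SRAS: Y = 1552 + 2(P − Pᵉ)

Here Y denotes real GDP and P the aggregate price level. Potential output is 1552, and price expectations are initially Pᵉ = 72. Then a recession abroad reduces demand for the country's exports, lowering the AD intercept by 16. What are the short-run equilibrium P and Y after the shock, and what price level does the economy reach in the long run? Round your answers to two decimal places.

AD shifts left: new AD is Y = 1756 − 9P. With Pᵉ = 72, SRAS is Y = 1408 + 2P.
Short run: 1756 − 9P = 1408 + 2P gives 348 = 11P, so P = 31.64 and Y = 1756 − 9P = 1471.27.
Y = 1471.27 is below potential 1552; expectations adjust and SRAS shifts right until Y = 1552.
Long run: on the new AD curve, 1552 = 1756 − 9P gives P = 22.67.

Short run: P = 31.64, Y = 1471.27. Long run: P = 22.67.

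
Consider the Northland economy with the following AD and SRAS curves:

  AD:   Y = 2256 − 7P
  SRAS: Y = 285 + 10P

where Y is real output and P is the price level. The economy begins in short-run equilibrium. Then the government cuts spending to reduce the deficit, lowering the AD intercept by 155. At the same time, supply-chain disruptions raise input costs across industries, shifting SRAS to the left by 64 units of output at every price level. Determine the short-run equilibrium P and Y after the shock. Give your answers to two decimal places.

P = 110.59, Y = 1326.88

After both shocks: AD is Y = 2101 − 7P and SRAS is Y = 221 + 10P.
Setting them equal: 1880 = 17P, so P = 110.59.
Substituting into AD, Y = 1326.88.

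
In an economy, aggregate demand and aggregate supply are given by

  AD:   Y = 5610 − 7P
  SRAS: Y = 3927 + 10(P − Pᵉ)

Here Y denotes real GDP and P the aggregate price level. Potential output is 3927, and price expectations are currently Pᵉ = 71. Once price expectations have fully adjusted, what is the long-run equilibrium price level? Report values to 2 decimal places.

Long-run P = 240.43

Short run: with Pᵉ = 71, SRAS is Y = 3217 + 10P. Setting AD = SRAS gives 2393 = 17P, so P = 140.76 and Y = 5610 − 7P = 4624.65.
Output 4624.65 is above potential 3927, so over time expected prices rise and SRAS shifts left until Y returns to 3927.
Long run: Y = 3927 on the AD curve gives 3927 = 5610 − 7P, so P = 240.43.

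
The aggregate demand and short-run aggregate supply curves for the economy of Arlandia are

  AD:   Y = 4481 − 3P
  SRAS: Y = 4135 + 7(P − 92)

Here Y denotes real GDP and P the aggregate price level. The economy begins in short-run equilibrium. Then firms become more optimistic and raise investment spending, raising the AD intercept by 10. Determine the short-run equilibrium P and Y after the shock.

P = 100, Y = 4191

This is a positive demand shock: AD shifts right.
New AD: Y = 4491 − 3P.
SRAS can be written Y = 3491 + 7P.
Set AD = SRAS: 4491 − 3P = 3491 + 7P, so 1000 = 10P and P = 100.
Y = 4491 − 3·100 = 4191.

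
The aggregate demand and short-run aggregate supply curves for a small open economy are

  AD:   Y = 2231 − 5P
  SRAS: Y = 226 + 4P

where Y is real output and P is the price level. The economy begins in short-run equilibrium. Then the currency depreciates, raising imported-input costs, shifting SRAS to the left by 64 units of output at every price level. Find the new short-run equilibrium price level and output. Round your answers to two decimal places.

P = 229.89, Y = 1081.56

This is a negative supply shock: SRAS shifts left.
New SRAS: Y = 162 + 4P.
Set AD = SRAS: 2231 − 5P = 162 + 4P, so 2069 = 9P and P = 229.89.
Substituting into AD, Y = 1081.56.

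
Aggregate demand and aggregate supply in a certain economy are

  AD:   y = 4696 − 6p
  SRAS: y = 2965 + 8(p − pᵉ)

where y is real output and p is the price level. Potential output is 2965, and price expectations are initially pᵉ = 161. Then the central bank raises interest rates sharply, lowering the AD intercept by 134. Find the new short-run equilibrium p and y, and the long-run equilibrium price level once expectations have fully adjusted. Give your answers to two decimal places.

Short run: p = 206.07, y = 3325.57. Long run: p = 266.17.

AD shifts left: new AD is y = 4562 − 6p. With pᵉ = 161, SRAS is y = 1677 + 8p.
Short run: 4562 − 6p = 1677 + 8p gives 2885 = 14p, so p = 206.07 and y = 4562 − 6p = 3325.57.
y = 3325.57 is above potential 2965; expectations adjust and SRAS shifts left until y = 2965.
Long run: on the new AD curve, 2965 = 4562 − 6p gives p = 266.17.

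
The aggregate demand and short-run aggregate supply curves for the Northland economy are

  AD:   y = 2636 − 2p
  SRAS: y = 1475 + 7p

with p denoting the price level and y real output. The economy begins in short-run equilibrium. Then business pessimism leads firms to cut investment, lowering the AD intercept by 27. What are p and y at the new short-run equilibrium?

This is a negative demand shock: AD shifts left.
New AD: y = 2609 − 2p.
Set AD = SRAS: 2609 − 2p = 1475 + 7p, so 1134 = 9p and p = 126.
y = 2609 − 2·126 = 2357.

p = 126, y = 2357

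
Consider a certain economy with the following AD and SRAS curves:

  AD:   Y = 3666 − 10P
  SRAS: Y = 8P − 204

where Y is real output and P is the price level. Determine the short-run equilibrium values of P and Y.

P = 215, Y = 1516

Set AD = SRAS: 3666 − 10P = 8P − 204, so 3870 = 18P and P = 215.
Then Y = 3666 − 10·215 = 1516.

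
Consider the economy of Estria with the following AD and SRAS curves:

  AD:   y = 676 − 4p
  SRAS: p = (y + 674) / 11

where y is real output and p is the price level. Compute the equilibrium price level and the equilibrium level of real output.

p = 90, y = 316

Rearrange SRAS to y = 11p − 674.
Set AD = SRAS: 676 − 4p = 11p − 674, so 1350 = 15p and p = 90.
Then y = 676 − 4·90 = 316.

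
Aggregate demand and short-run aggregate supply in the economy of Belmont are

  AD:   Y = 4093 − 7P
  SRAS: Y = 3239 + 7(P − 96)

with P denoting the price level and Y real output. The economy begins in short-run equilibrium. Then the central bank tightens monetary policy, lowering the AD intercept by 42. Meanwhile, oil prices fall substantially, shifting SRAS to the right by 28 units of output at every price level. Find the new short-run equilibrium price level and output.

After both shocks: AD is Y = 4051 − 7P and SRAS is Y = 2595 + 7P.
Setting them equal: 1456 = 14P, so P = 104.
Y = 4051 − 7·104 = 3323.

P = 104, Y = 3323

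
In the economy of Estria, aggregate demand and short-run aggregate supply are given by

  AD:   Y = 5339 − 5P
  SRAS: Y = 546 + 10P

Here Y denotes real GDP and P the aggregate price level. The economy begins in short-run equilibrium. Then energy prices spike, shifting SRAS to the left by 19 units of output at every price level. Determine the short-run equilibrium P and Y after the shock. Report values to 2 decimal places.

P = 320.80, Y = 3735.00

This is a negative supply shock: SRAS shifts left.
New SRAS: Y = 527 + 10P.
Set AD = SRAS: 5339 − 5P = 527 + 10P, so 4812 = 15P and P = 320.80.
Substituting into AD, Y = 3735.00.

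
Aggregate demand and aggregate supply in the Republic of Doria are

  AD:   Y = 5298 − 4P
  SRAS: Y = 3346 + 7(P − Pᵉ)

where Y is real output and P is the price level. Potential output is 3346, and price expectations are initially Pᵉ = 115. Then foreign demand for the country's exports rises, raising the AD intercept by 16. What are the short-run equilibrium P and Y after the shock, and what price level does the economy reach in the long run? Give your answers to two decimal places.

Short run: P = 252.09, Y = 4305.64. Long run: P = 492.00.

AD shifts right: new AD is Y = 5314 − 4P. With Pᵉ = 115, SRAS is Y = 2541 + 7P.
Short run: 5314 − 4P = 2541 + 7P gives 2773 = 11P, so P = 252.09 and Y = 5314 − 4P = 4305.64.
Y = 4305.64 is above potential 3346; expectations adjust and SRAS shifts left until Y = 3346.
Long run: on the new AD curve, 3346 = 5314 − 4P gives P = 492.00.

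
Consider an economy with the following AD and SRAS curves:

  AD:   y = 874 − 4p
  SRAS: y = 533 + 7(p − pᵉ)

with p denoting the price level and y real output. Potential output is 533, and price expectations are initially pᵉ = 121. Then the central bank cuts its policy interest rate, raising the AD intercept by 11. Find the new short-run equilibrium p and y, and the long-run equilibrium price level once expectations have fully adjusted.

Short run: p = 109, y = 449. Long run: p = 88.

AD shifts right: new AD is y = 885 − 4p. With pᵉ = 121, SRAS is y = 7p − 314.
Short run: 885 − 4p = 7p − 314 gives 1199 = 11p, so p = 109 and y = 885 − 4·109 = 449.
y = 449 is below potential 533; expectations adjust and SRAS shifts right until y = 533.
Long run: on the new AD curve, 533 = 885 − 4p gives p = 88.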